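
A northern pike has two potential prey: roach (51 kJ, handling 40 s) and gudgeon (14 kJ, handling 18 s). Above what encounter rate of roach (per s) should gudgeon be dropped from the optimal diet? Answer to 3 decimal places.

At the threshold, the rate on roach alone equals the profitability of gudgeon: λ·51/(1 + λ·40) = 14/18 = 0.7778.
Rearranging, λ(51 − 0.7778×40) = 0.7778, so λ = 0.7778/19.89 = 0.03911 per s.

0.039 per s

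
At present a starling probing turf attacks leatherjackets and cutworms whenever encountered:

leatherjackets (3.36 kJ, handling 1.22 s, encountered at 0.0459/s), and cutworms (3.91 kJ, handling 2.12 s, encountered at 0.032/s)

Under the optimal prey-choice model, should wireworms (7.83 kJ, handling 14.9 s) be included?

Intake rate on the current diet: R = (0.0459×3.36 + 0.032×3.91) / (1 + 0.0459×1.22 + 0.032×2.12) = 0.2793/1.124 = 0.2486 kJ/s.
Profitability of wireworms: 7.83/14.9 = 0.5255 kJ/s.
0.5255 > 0.2486, so adding wireworms raises the average — include it.

Yes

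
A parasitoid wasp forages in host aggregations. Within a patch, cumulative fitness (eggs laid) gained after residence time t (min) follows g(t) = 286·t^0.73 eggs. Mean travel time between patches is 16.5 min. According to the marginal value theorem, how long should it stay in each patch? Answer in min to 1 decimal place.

By the marginal value theorem, leave when the instantaneous gain rate g'(t) equals the habitat-wide average g(t)/(T + t).
g'(t) = 0.73·286·t^-0.27. Setting 0.73·286·t^-0.27 = 286·t^0.73/(16.5+t) gives 0.73(16.5+t) = t, so 0.27·t = 0.73×16.5.
t* = 0.73×16.5/0.27 = 44.61 min.

44.6 min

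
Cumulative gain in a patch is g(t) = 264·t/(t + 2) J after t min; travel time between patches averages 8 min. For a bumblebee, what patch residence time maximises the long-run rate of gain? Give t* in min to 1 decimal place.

4.0 min

Maximise g(t)/(T+t): set derivative to zero → g'(t)(T+t) = g(t).
g'(t) = 264·2/(t + 2)². Setting 264·2/(t+2)² = 264t/[(t+2)(8+t)] gives 2(8+t) = t(t+2), so t² = 2×8 = 16.
t* = √16 = 4 min.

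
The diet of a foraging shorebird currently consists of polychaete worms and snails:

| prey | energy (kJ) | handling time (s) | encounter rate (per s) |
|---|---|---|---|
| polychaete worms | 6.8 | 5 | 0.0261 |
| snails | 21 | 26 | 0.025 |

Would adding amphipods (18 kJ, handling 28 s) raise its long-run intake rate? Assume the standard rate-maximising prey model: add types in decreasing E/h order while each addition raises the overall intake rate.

Yes

Current rate: (0.0261×6.8 + 0.025×21)/(1 + 0.0261×5 + 0.025×26) = 0.3945 kJ/s.
amphipods: E/h = 18/28 = 0.6429 kJ/s.
0.6429 > 0.3945, so adding amphipods raises the average — include it.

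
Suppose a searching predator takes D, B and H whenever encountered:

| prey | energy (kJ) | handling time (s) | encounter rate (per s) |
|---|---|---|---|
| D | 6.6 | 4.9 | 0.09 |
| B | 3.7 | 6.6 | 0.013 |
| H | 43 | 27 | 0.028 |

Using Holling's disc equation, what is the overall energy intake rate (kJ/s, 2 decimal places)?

0.81 kJ/s

Energy encountered per unit search time: 0.09×6.6 + 0.013×3.7 + 0.028×43 = 1.846 kJ/s.
Handling time per unit search time: 0.09×4.9 + 0.013×6.6 + 0.028×27 = 1.283.
Rate = 1.846/(1 + 1.283) = 0.8087 kJ/s.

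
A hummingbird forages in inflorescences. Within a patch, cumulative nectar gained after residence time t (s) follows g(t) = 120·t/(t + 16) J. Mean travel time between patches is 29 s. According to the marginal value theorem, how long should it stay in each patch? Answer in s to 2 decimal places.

21.54 s

Optimal t* satisfies g'(t*) = g(t*)/(T + t*).
g'(t) = 120·16/(t + 16)². Setting 120·16/(t+16)² = 120t/[(t+16)(29+t)] gives 16(29+t) = t(t+16), so t² = 16×29 = 464.
t* = √464 = 21.54 s.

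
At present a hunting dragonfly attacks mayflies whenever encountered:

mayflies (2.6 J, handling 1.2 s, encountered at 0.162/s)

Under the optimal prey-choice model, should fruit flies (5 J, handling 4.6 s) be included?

Current rate: (0.162×2.6)/(1 + 0.162×1.2) = 0.3526 J/s.
fruit flies: E/h = 5/4.6 = 1.087 J/s.
1.087 > 0.3526, so adding fruit flies raises the average — include it.

Yes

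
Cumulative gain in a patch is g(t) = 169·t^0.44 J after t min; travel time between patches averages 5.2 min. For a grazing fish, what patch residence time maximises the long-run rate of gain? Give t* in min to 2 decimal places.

Maximise g(t)/(T+t): set derivative to zero → g'(t)(T+t) = g(t).
g'(t) = 0.44·169·t^-0.56. Setting 0.44·169·t^-0.56 = 169·t^0.44/(5.2+t) gives 0.44(5.2+t) = t, so 0.56·t = 0.44×5.2.
t* = 0.44×5.2/0.56 = 4.086 min.

4.09 min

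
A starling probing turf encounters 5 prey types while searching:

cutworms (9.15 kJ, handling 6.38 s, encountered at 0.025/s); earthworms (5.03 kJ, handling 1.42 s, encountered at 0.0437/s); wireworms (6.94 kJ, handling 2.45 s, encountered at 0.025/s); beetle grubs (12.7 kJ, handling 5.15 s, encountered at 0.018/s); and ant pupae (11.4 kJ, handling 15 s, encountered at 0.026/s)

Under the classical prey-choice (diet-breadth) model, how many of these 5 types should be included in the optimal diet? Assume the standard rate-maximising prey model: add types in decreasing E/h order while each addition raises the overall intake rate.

5

Profitabilities (E/h, kJ/s): earthworms 3.54, wireworms 2.83, beetle grubs 2.47, cutworms 1.43, ant pupae 0.76. Add prey in this order while the next type's profitability exceeds the intake rate on those already taken.
Rate on top 1: 0.207. wireworms: 2.83 > 0.207 → include.
Rate on top 2: 0.3501. beetle grubs: 2.47 > 0.3501 → include.
Rate on top 3: 0.5114. cutworms: 1.43 > 0.5114 → include.
Rate on top 4: 0.6184. ant pupae: 0.76 > 0.6184 → include.
Optimal diet: earthworms, wireworms, beetle grubs, cutworms, ant pupae — 5 of 5 types.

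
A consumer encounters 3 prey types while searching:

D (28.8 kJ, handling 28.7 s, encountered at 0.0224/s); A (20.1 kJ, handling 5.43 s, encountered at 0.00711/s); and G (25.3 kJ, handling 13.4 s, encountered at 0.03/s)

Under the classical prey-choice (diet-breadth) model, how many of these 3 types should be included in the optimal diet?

3

Profitabilities (E/h, kJ/s): A 3.7, G 1.89, D 1. Add prey in this order while the next type's profitability exceeds the intake rate on those already taken.
Rate on top 1: 0.1376. G: 1.89 > 0.1376 → include.
Rate on top 2: 0.6261. D: 1 > 0.6261 → include.
Optimal diet: A, G, D — 3 of 3 types.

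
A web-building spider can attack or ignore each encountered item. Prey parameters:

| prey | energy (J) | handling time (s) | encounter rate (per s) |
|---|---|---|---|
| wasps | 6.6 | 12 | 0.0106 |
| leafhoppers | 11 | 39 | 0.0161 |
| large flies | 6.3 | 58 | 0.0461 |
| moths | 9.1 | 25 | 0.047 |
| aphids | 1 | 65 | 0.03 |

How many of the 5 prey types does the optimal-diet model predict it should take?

3

Rank by E/h (J/s): wasps 0.55, moths 0.364, leafhoppers 0.282, large flies 0.109, aphids 0.0154. Include each in turn until the next type's E/h falls below the running intake rate.
Rate on top 1: 0.06207. moths: 0.364 > 0.06207 → include.
Rate on top 2: 0.2162. leafhoppers: 0.282 > 0.2162 → include.
Rate on top 3: 0.2303. large flies: 0.109 < 0.2303 → exclude; stop.
Optimal diet: wasps, moths, leafhoppers — 3 of 5 types.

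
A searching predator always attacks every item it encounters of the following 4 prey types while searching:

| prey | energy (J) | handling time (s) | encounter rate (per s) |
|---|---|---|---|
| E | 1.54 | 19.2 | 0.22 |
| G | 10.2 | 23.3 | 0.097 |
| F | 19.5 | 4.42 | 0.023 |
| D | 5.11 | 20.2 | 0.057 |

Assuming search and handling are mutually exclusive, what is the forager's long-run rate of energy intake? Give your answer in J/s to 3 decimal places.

0.237 J/s

Energy encountered per unit search time: 0.22×1.54 + 0.097×10.2 + 0.023×19.5 + 0.057×5.11 = 2.068 J/s.
Handling time per unit search time: 0.22×19.2 + 0.097×23.3 + 0.023×4.42 + 0.057×20.2 = 7.737.
Rate = 2.068/(1 + 7.737) = 0.2367 J/s.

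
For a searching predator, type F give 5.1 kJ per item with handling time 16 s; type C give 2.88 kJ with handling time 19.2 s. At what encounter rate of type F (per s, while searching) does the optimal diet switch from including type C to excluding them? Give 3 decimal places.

0.056 per s

The zero-one rule: include type C iff E₂/h₂ > λE₁/(1+λh₁). Equality gives the switch point.
λE₁h₂ = E₂ + λE₂h₁ ⇒ λ = E₂/(E₁h₂ − E₂h₁) = 2.88/(97.92 − 46.08) = 0.05556 per s.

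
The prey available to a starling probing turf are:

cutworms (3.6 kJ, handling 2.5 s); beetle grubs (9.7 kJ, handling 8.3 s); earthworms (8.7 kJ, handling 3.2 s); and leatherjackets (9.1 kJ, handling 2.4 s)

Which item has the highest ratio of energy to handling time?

Profitability E/h (kJ/s): cutworms = 3.6/2.5 = 1.44, beetle grubs = 9.7/8.3 = 1.17, earthworms = 8.7/3.2 = 2.72, leatherjackets = 9.1/2.4 = 3.79.
Ranked: leatherjackets > earthworms > cutworms > beetle grubs.

leatherjackets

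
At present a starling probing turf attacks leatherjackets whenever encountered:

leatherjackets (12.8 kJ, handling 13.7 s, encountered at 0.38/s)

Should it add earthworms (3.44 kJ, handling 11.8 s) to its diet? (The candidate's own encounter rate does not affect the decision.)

No

On leatherjackets alone, R = ΣλE/(1+Σλh) = 4.864/6.206 = 0.7838 kJ/s.
Profitability of earthworms: 3.44/11.8 = 0.2915 kJ/s.
Since 0.2915 < R, time spent handling earthworms is better spent searching.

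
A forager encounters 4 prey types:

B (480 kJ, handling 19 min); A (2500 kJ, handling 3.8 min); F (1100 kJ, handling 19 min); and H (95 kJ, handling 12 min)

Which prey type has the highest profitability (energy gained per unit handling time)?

Profitability E/h (kJ/min): B = 480/19 = 25.3, A = 2500/3.8 = 658, F = 1100/19 = 57.9, H = 95/12 = 7.92.
Ranked: A > F > B > H.

A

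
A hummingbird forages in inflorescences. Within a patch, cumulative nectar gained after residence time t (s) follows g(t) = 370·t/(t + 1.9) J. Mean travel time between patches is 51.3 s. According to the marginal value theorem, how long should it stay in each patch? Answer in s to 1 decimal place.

By the marginal value theorem, leave when the instantaneous gain rate g'(t) equals the habitat-wide average g(t)/(T + t).
g'(t) = 370·1.9/(t + 1.9)². Setting 370·1.9/(t+1.9)² = 370t/[(t+1.9)(51.3+t)] gives 1.9(51.3+t) = t(t+1.9), so t² = 1.9×51.3 = 97.47.
t* = √97.47 = 9.873 s.

9.9 s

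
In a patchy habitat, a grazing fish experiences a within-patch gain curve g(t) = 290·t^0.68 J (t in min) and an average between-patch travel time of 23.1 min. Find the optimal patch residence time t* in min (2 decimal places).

49.09 min

By the marginal value theorem, leave when the instantaneous gain rate g'(t) equals the habitat-wide average g(t)/(T + t).
g'(t) = 0.68·290·t^-0.32. Setting 0.68·290·t^-0.32 = 290·t^0.68/(23.1+t) gives 0.68(23.1+t) = t, so 0.32·t = 0.68×23.1.
t* = 0.68×23.1/0.32 = 49.09 min.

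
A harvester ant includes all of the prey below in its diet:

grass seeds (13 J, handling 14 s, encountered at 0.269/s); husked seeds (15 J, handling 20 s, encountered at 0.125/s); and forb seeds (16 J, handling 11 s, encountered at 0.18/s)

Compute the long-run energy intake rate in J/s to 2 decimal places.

R = Σλ_iE_i / (1 + Σλ_ih_i)
Numerator: 0.269×13 + 0.125×15 + 0.18×16 = 8.252
Denominator: 1 + 0.269×14 + 0.125×20 + 0.18×11 = 9.246
R = 8.252/9.246 = 0.8925 J/s

0.89 J/s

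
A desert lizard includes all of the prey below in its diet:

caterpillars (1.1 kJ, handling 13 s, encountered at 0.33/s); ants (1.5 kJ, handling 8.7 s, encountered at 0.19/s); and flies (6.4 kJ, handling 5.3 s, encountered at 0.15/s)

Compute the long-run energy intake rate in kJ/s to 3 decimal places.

R = (0.33×1.1 + 0.19×1.5 + 0.15×6.4) / (1 + 0.33×13 + 0.19×8.7 + 0.15×5.3) = 1.608/7.738 = 0.2078 kJ/s.

0.208 kJ/s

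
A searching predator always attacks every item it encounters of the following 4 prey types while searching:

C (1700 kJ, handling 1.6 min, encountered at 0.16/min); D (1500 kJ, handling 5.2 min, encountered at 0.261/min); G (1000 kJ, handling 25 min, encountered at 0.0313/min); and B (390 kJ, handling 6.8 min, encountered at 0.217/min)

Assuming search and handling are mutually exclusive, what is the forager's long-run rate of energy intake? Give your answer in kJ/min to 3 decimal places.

160.005 kJ/min

R = (0.16×1700 + 0.261×1500 + 0.0313×1000 + 0.217×390) / (1 + 0.16×1.6 + 0.261×5.2 + 0.0313×25 + 0.217×6.8) = 779.4/4.871 = 160 kJ/min.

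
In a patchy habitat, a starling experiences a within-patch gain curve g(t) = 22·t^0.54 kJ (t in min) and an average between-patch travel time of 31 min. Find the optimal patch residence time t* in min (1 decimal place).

36.4 min

Optimal t* satisfies g'(t*) = g(t*)/(T + t*).
g'(t) = 0.54·22·t^-0.46. Setting 0.54·22·t^-0.46 = 22·t^0.54/(31+t) gives 0.54(31+t) = t, so 0.46·t = 0.54×31.
t* = 0.54×31/0.46 = 36.39 min.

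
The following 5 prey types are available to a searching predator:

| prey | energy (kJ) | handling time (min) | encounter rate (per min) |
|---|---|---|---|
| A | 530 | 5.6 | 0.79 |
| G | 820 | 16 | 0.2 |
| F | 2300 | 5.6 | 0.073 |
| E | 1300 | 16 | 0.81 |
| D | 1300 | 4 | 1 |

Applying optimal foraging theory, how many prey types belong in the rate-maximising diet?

2

Rank by E/h (kJ/min): F 411, D 325, A 94.6, E 81.2, G 51.2. Include each in turn until the next type's E/h falls below the running intake rate.
Rate on top 1: 119.2. D: 325 > 119.2 → include.
Rate on top 2: 271.4. A: 94.6 < 271.4 → exclude; stop.
Optimal diet: F, D — 2 of 5 types.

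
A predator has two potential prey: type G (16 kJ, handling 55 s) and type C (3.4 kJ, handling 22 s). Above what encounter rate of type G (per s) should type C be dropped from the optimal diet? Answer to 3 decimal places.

The zero-one rule: include type C iff E₂/h₂ > λE₁/(1+λh₁). Equality gives the switch point.
λE₁h₂ = E₂ + λE₂h₁ ⇒ λ = E₂/(E₁h₂ − E₂h₁) = 3.4/(352 − 187) = 0.02061 per s.

0.021 per s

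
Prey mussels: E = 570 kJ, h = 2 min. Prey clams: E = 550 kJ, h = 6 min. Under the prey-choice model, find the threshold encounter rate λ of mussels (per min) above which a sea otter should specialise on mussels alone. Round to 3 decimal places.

0.237 per min

The zero-one rule: include clams iff E₂/h₂ > λE₁/(1+λh₁). Equality gives the switch point.
λE₁h₂ = E₂ + λE₂h₁ ⇒ λ = E₂/(E₁h₂ − E₂h₁) = 550/(3420 − 1100) = 0.2371 per min.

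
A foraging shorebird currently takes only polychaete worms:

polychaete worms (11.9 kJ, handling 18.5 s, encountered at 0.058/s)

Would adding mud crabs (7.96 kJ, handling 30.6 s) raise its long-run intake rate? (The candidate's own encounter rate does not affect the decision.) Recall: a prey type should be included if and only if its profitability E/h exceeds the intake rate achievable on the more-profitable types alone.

Intake rate on the current diet: R = (0.058×11.9) / (1 + 0.058×18.5) = 0.6902/2.073 = 0.3329 kJ/s.
Profitability of mud crabs: 7.96/30.6 = 0.2601 kJ/s.
0.2601 < 0.3329, so adding mud crabs would lower the average — exclude it.

No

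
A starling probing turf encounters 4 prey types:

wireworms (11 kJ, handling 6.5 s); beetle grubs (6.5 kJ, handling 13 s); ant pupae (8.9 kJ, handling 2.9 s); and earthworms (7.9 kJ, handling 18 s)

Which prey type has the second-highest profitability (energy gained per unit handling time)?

wireworms

Profitability E/h (kJ/s): wireworms = 11/6.5 = 1.69, beetle grubs = 6.5/13 = 0.5, ant pupae = 8.9/2.9 = 3.07, earthworms = 7.9/18 = 0.439.
Ranked: ant pupae > wireworms > beetle grubs > earthworms.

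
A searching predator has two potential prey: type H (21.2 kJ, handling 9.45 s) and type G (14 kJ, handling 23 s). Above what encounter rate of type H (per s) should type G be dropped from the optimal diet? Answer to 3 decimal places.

At the threshold, the rate on type H alone equals the profitability of type G: λ·21.2/(1 + λ·9.45) = 14/23 = 0.6087.
Rearranging, λ(21.2 − 0.6087×9.45) = 0.6087, so λ = 0.6087/15.45 = 0.0394 per s.

0.039 per s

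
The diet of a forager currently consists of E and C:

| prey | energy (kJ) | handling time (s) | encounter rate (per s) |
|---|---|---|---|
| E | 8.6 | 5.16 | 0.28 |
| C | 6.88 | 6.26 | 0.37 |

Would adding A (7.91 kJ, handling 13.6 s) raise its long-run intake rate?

Intake rate on the current diet: R = (0.28×8.6 + 0.37×6.88) / (1 + 0.28×5.16 + 0.37×6.26) = 4.954/4.761 = 1.04 kJ/s.
Profitability of A: 7.91/13.6 = 0.5816 kJ/s.
Since 0.5816 < R, time spent handling A is better spent searching.

No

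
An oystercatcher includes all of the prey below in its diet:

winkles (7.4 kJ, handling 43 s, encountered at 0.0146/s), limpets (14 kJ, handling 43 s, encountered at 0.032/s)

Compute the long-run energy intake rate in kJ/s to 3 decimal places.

0.185 kJ/s

Energy encountered per unit search time: 0.0146×7.4 + 0.032×14 = 0.556 kJ/s.
Handling time per unit search time: 0.0146×43 + 0.032×43 = 2.004.
Rate = 0.556/(1 + 2.004) = 0.1851 kJ/s.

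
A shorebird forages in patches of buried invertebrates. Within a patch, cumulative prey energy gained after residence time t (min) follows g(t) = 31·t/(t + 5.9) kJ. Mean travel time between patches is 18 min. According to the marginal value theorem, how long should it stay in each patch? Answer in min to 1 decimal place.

10.3 min

Maximise g(t)/(T+t): set derivative to zero → g'(t)(T+t) = g(t).
g'(t) = 31·5.9/(t + 5.9)². Setting 31·5.9/(t+5.9)² = 31t/[(t+5.9)(18+t)] gives 5.9(18+t) = t(t+5.9), so t² = 5.9×18 = 106.2.
t* = √106.2 = 10.31 min.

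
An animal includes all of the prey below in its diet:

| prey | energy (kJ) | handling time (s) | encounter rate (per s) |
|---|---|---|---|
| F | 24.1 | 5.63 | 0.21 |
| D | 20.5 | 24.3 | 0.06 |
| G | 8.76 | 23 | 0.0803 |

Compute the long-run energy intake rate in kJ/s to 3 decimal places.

R = Σλ_iE_i / (1 + Σλ_ih_i)
Numerator: 0.21×24.1 + 0.06×20.5 + 0.0803×8.76 = 6.994
Denominator: 1 + 0.21×5.63 + 0.06×24.3 + 0.0803×23 = 5.487
R = 6.994/5.487 = 1.275 kJ/s

1.275 kJ/s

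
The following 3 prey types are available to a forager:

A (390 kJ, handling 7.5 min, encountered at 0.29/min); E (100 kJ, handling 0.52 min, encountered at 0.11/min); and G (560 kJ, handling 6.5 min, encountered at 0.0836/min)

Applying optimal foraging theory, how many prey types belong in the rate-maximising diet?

3

Profitabilities (E/h, kJ/min): E 192, G 86.2, A 52. Add prey in this order while the next type's profitability exceeds the intake rate on those already taken.
Rate on top 1: 10.4. G: 86.2 > 10.4 → include.
Rate on top 2: 36.12. A: 52 > 36.12 → include.
Optimal diet: E, G, A — 3 of 3 types.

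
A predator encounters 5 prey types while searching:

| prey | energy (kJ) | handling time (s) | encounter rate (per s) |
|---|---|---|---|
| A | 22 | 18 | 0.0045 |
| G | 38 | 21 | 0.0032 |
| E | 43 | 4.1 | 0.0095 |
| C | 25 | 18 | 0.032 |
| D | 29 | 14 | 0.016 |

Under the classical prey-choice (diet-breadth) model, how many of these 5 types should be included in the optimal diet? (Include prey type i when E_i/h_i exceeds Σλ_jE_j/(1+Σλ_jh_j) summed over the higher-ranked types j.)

5

Profitabilities (E/h, kJ/s): E 10.5, D 2.07, G 1.81, C 1.39, A 1.22. Add prey in this order while the next type's profitability exceeds the intake rate on those already taken.
Rate on top 1: 0.3932. D: 2.07 > 0.3932 → include.
Rate on top 2: 0.6908. G: 1.81 > 0.6908 → include.
Rate on top 3: 0.7474. C: 1.39 > 0.7474 → include.
Rate on top 4: 0.9412. A: 1.22 > 0.9412 → include.
Optimal diet: E, D, G, C, A — 5 of 5 types.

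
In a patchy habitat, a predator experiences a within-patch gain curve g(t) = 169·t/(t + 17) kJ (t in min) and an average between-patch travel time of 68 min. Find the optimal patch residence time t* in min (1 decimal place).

Optimal t* satisfies g'(t*) = g(t*)/(T + t*).
g'(t) = 169·17/(t + 17)². Setting 169·17/(t+17)² = 169t/[(t+17)(68+t)] gives 17(68+t) = t(t+17), so t² = 17×68 = 1156.
t* = √1156 = 34 min.

34.0 min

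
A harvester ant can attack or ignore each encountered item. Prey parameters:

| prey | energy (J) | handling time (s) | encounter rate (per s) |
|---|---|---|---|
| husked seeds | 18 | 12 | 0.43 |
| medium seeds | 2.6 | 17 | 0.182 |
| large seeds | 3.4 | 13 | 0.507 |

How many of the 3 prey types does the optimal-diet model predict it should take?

1

Profitabilities (E/h, J/s): husked seeds 1.5, large seeds 0.262, medium seeds 0.153. Add prey in this order while the next type's profitability exceeds the intake rate on those already taken.
Rate on top 1: 1.256. large seeds: 0.262 < 1.256 → exclude; stop.
Optimal diet: husked seeds — 1 of 3 types.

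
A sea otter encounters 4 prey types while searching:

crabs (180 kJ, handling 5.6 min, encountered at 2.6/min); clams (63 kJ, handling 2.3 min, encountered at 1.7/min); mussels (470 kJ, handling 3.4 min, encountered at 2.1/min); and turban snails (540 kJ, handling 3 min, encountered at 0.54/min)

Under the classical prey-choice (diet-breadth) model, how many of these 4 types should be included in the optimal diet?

2

Rank by E/h (kJ/min): turban snails 180, mussels 138, crabs 32.1, clams 27.4. Include each in turn until the next type's E/h falls below the running intake rate.
Rate on top 1: 111.3. mussels: 138 > 111.3 → include.
Rate on top 2: 131. crabs: 32.1 < 131 → exclude; stop.
Optimal diet: turban snails, mussels — 2 of 4 types.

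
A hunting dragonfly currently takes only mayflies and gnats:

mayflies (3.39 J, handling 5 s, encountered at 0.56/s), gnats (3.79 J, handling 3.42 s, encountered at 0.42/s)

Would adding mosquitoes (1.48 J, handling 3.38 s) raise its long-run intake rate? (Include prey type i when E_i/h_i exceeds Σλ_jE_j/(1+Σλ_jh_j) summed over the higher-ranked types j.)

Intake rate on the current diet: R = (0.56×3.39 + 0.42×3.79) / (1 + 0.56×5 + 0.42×3.42) = 3.49/5.236 = 0.6665 J/s.
Profitability of mosquitoes: 1.48/3.38 = 0.4379 J/s.
Since 0.4379 < R, time spent handling mosquitoes is better spent searching.

No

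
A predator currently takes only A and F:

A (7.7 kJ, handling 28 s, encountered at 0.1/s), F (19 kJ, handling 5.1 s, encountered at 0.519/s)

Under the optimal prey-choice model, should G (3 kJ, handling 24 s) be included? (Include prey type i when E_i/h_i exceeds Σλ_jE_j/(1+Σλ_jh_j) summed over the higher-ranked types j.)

Intake rate on the current diet: R = (0.1×7.7 + 0.519×19) / (1 + 0.1×28 + 0.519×5.1) = 10.63/6.447 = 1.649 kJ/s.
Profitability of G: 3/24 = 0.125 kJ/s.
0.125 < 1.649, so adding G would lower the average — exclude it.

No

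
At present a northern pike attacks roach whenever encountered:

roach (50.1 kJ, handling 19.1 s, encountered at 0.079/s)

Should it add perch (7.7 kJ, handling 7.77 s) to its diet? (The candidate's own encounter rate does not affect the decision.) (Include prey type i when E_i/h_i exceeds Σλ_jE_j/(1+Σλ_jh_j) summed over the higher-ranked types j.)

No

Intake rate on the current diet: R = (0.079×50.1) / (1 + 0.079×19.1) = 3.958/2.509 = 1.578 kJ/s.
perch: E/h = 7.7/7.77 = 0.991 kJ/s.
Since 0.991 < R, time spent handling perch is better spent searching.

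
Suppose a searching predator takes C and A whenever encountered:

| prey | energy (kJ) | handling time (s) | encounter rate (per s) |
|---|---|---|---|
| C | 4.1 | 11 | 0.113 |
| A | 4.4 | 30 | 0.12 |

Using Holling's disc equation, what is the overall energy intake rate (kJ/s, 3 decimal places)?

0.170 kJ/s

Energy encountered per unit search time: 0.113×4.1 + 0.12×4.4 = 0.9913 kJ/s.
Handling time per unit search time: 0.113×11 + 0.12×30 = 4.843.
Rate = 0.9913/(1 + 4.843) = 0.1697 kJ/s.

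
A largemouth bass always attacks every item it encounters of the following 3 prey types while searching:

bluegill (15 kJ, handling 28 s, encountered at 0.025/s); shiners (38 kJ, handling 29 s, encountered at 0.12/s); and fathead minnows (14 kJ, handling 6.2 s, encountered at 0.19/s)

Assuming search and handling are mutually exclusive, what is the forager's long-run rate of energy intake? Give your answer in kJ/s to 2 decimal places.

Energy encountered per unit search time: 0.025×15 + 0.12×38 + 0.19×14 = 7.595 kJ/s.
Handling time per unit search time: 0.025×28 + 0.12×29 + 0.19×6.2 = 5.358.
Rate = 7.595/(1 + 5.358) = 1.195 kJ/s.

1.19 kJ/s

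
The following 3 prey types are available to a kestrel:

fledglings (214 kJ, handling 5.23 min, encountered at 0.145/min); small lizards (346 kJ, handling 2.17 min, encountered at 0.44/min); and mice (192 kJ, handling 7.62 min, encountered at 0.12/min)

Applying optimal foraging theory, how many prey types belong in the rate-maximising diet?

Profitabilities (E/h, kJ/min): small lizards 159, fledglings 40.9, mice 25.2. Add prey in this order while the next type's profitability exceeds the intake rate on those already taken.
Rate on top 1: 77.88. fledglings: 40.9 < 77.88 → exclude; stop.
Optimal diet: small lizards — 1 of 3 types.

1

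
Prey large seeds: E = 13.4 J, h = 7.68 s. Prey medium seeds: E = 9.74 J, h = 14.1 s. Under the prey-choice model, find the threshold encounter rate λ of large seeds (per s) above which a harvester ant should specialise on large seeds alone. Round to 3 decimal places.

0.085 per s

The zero-one rule: include medium seeds iff E₂/h₂ > λE₁/(1+λh₁). Equality gives the switch point.
λE₁h₂ = E₂ + λE₂h₁ ⇒ λ = E₂/(E₁h₂ − E₂h₁) = 9.74/(188.9 − 74.8) = 0.08534 per s.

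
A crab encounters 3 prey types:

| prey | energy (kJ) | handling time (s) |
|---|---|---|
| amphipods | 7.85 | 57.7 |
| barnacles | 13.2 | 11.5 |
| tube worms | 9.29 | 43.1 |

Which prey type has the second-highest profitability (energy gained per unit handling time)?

tube worms

In descending order of E/h:
barnacles: 13.2/11.5 = 1.15 kJ/s
tube worms: 9.29/43.1 = 0.216 kJ/s
amphipods: 7.85/57.7 = 0.136 kJ/s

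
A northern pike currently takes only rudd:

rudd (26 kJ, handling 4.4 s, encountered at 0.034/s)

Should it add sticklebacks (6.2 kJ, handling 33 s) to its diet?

No

Intake rate on the current diet: R = (0.034×26) / (1 + 0.034×4.4) = 0.884/1.15 = 0.769 kJ/s.
Profitability of sticklebacks: 6.2/33 = 0.1879 kJ/s.
Since 0.1879 < R, time spent handling sticklebacks is better spent searching.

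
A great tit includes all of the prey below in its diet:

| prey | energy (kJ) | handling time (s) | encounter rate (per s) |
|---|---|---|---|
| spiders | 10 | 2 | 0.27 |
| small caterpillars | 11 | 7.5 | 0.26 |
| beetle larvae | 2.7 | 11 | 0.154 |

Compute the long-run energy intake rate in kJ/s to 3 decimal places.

R = (0.27×10 + 0.26×11 + 0.154×2.7) / (1 + 0.27×2 + 0.26×7.5 + 0.154×11) = 5.976/5.184 = 1.153 kJ/s.

1.153 kJ/s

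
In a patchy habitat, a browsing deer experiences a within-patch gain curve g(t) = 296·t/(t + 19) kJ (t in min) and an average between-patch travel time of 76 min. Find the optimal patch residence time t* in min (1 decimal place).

38.0 min

By the marginal value theorem, leave when the instantaneous gain rate g'(t) equals the habitat-wide average g(t)/(T + t).
g'(t) = 296·19/(t + 19)². Setting 296·19/(t+19)² = 296t/[(t+19)(76+t)] gives 19(76+t) = t(t+19), so t² = 19×76 = 1444.
t* = √1444 = 38 min.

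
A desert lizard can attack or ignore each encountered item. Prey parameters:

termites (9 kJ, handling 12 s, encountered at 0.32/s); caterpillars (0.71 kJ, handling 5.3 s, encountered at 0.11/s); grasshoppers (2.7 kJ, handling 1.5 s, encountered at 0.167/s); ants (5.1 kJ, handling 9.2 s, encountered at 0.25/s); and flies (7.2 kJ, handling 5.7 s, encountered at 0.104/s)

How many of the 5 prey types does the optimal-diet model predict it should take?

Profitabilities (E/h, kJ/s): grasshoppers 1.8, flies 1.26, termites 0.75, ants 0.554, caterpillars 0.134. Add prey in this order while the next type's profitability exceeds the intake rate on those already taken.
Rate on top 1: 0.3606. flies: 1.26 > 0.3606 → include.
Rate on top 2: 0.6508. termites: 0.75 > 0.6508 → include.
Rate on top 3: 0.7178. ants: 0.554 < 0.7178 → exclude; stop.
Optimal diet: grasshoppers, flies, termites — 3 of 5 types.

3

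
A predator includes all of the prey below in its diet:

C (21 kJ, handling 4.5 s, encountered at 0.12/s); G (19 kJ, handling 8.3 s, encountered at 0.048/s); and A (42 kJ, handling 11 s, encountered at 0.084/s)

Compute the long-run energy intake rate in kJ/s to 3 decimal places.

Energy encountered per unit search time: 0.12×21 + 0.048×19 + 0.084×42 = 6.96 kJ/s.
Handling time per unit search time: 0.12×4.5 + 0.048×8.3 + 0.084×11 = 1.862.
Rate = 6.96/(1 + 1.862) = 2.432 kJ/s.

2.432 kJ/s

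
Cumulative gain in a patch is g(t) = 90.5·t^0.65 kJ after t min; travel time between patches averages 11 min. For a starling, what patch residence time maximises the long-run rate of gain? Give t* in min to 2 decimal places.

Maximise g(t)/(T+t): set derivative to zero → g'(t)(T+t) = g(t).
g'(t) = 0.65·90.5·t^-0.35. Setting 0.65·90.5·t^-0.35 = 90.5·t^0.65/(11+t) gives 0.65(11+t) = t, so 0.35·t = 0.65×11.
t* = 0.65×11/0.35 = 20.43 min.

20.43 min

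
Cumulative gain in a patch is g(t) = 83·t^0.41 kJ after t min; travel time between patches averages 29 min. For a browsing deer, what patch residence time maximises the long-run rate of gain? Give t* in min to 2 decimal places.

Optimal t* satisfies g'(t*) = g(t*)/(T + t*).
g'(t) = 0.41·83·t^-0.59. Setting 0.41·83·t^-0.59 = 83·t^0.41/(29+t) gives 0.41(29+t) = t, so 0.59·t = 0.41×29.
t* = 0.41×29/0.59 = 20.15 min.

20.15 min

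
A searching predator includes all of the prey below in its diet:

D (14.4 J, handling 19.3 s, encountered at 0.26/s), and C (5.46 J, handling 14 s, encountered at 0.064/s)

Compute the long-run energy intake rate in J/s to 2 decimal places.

R = (0.26×14.4 + 0.064×5.46) / (1 + 0.26×19.3 + 0.064×14) = 4.093/6.914 = 0.5921 J/s.

0.59 J/s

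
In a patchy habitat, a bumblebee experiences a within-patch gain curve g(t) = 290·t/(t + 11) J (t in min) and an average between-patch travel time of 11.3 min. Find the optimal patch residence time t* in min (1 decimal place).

Optimal t* satisfies g'(t*) = g(t*)/(T + t*).
g'(t) = 290·11/(t + 11)². Setting 290·11/(t+11)² = 290t/[(t+11)(11.3+t)] gives 11(11.3+t) = t(t+11), so t² = 11×11.3 = 124.3.
t* = √124.3 = 11.15 min.

11.1 min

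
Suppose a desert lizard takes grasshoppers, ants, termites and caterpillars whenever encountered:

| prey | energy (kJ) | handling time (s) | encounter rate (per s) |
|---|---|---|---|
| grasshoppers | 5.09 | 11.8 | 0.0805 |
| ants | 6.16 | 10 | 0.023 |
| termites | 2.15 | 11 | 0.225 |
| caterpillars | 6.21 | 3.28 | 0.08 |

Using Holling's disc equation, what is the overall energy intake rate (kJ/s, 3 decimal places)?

0.312 kJ/s

Energy encountered per unit search time: 0.0805×5.09 + 0.023×6.16 + 0.225×2.15 + 0.08×6.21 = 1.532 kJ/s.
Handling time per unit search time: 0.0805×11.8 + 0.023×10 + 0.225×11 + 0.08×3.28 = 3.917.
Rate = 1.532/(1 + 3.917) = 0.3115 kJ/s.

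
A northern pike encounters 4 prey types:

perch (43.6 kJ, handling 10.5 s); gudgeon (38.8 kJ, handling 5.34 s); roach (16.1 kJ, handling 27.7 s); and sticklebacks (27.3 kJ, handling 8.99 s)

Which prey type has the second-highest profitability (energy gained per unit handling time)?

Profitability E/h (kJ/s): perch = 43.6/10.5 = 4.15, gudgeon = 38.8/5.34 = 7.27, roach = 16.1/27.7 = 0.581, sticklebacks = 27.3/8.99 = 3.04.
Ranked: gudgeon > perch > sticklebacks > roach.

perch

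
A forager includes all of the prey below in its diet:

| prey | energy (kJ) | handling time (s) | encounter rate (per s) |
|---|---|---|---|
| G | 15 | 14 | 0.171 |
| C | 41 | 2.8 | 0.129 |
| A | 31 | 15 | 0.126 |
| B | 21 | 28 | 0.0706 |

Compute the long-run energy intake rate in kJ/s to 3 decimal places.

1.737 kJ/s

Energy encountered per unit search time: 0.171×15 + 0.129×41 + 0.126×31 + 0.0706×21 = 13.24 kJ/s.
Handling time per unit search time: 0.171×14 + 0.129×2.8 + 0.126×15 + 0.0706×28 = 6.622.
Rate = 13.24/(1 + 6.622) = 1.737 kJ/s.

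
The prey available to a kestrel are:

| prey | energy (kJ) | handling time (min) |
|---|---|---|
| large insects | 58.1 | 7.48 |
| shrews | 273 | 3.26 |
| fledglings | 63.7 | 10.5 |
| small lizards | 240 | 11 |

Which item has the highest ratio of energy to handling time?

shrews

In descending order of E/h:
shrews: 273/3.26 = 83.7 kJ/min
small lizards: 240/11 = 21.8 kJ/min
large insects: 58.1/7.48 = 7.77 kJ/min
fledglings: 63.7/10.5 = 6.07 kJ/min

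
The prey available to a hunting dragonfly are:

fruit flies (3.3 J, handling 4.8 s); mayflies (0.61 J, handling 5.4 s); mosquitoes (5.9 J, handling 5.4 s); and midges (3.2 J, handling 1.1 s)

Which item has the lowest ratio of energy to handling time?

In descending order of E/h:
midges: 3.2/1.1 = 2.91 J/s
mosquitoes: 5.9/5.4 = 1.09 J/s
fruit flies: 3.3/4.8 = 0.688 J/s
mayflies: 0.61/5.4 = 0.113 J/s

mayflies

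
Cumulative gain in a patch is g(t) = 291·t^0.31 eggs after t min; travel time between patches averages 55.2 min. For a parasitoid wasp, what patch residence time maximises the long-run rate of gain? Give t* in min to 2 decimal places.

Maximise g(t)/(T+t): set derivative to zero → g'(t)(T+t) = g(t).
g'(t) = 0.31·291·t^-0.69. Setting 0.31·291·t^-0.69 = 291·t^0.31/(55.2+t) gives 0.31(55.2+t) = t, so 0.69·t = 0.31×55.2.
t* = 0.31×55.2/0.69 = 24.8 min.

24.80 min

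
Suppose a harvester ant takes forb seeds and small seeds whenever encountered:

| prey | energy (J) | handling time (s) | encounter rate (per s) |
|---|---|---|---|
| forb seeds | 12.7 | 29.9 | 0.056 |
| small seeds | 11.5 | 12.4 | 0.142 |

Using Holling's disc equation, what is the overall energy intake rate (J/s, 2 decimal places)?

R = (0.056×12.7 + 0.142×11.5) / (1 + 0.056×29.9 + 0.142×12.4) = 2.344/4.435 = 0.5285 J/s.

0.53 J/s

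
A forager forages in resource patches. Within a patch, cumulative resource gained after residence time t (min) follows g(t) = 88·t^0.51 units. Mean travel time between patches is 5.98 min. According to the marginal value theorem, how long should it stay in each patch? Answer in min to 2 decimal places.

6.22 min

By the marginal value theorem, leave when the instantaneous gain rate g'(t) equals the habitat-wide average g(t)/(T + t).
g'(t) = 0.51·88·t^-0.49. Setting 0.51·88·t^-0.49 = 88·t^0.51/(5.98+t) gives 0.51(5.98+t) = t, so 0.49·t = 0.51×5.98.
t* = 0.51×5.98/0.49 = 6.224 min.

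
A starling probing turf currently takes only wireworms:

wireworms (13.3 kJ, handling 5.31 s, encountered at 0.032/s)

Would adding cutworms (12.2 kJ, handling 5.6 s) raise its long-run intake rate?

Intake rate on the current diet: R = (0.032×13.3) / (1 + 0.032×5.31) = 0.4256/1.17 = 0.3638 kJ/s.
cutworms: E/h = 12.2/5.6 = 2.179 kJ/s.
Since 2.179 > R, including cutworms increases the long-run rate.

Yes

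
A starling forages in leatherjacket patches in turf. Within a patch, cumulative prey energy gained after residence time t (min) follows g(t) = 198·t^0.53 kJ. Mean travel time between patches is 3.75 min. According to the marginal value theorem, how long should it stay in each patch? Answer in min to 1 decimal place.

4.2 min

By the marginal value theorem, leave when the instantaneous gain rate g'(t) equals the habitat-wide average g(t)/(T + t).
g'(t) = 0.53·198·t^-0.47. Setting 0.53·198·t^-0.47 = 198·t^0.53/(3.75+t) gives 0.53(3.75+t) = t, so 0.47·t = 0.53×3.75.
t* = 0.53×3.75/0.47 = 4.229 min.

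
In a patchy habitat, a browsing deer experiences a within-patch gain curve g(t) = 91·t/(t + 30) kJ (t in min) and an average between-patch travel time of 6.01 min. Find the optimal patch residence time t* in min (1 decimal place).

13.4 min

By the marginal value theorem, leave when the instantaneous gain rate g'(t) equals the habitat-wide average g(t)/(T + t).
g'(t) = 91·30/(t + 30)². Setting 91·30/(t+30)² = 91t/[(t+30)(6.01+t)] gives 30(6.01+t) = t(t+30), so t² = 30×6.01 = 180.3.
t* = √180.3 = 13.43 min.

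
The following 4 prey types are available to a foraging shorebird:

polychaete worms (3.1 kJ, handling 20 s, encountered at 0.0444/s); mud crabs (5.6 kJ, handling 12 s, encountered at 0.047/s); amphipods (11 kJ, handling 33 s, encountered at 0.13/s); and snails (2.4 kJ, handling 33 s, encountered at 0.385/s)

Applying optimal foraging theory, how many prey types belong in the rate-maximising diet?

E/h in descending order: mud crabs 0.467, amphipods 0.333, polychaete worms 0.155, snails 0.0727 kJ/s. The optimal diet is the largest prefix of this list for which every included type satisfies E_i/h_i > R on the types above it.
Rate on top 1: 0.1683. amphipods: 0.333 > 0.1683 → include.
Rate on top 2: 0.2892. polychaete worms: 0.155 < 0.2892 → exclude; stop.
Optimal diet: mud crabs, amphipods — 2 of 4 types.

2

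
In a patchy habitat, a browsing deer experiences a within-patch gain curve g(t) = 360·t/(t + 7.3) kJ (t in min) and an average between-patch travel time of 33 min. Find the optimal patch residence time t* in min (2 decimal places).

15.52 min

Maximise g(t)/(T+t): set derivative to zero → g'(t)(T+t) = g(t).
g'(t) = 360·7.3/(t + 7.3)². Setting 360·7.3/(t+7.3)² = 360t/[(t+7.3)(33+t)] gives 7.3(33+t) = t(t+7.3), so t² = 7.3×33 = 240.9.
t* = √240.9 = 15.52 min.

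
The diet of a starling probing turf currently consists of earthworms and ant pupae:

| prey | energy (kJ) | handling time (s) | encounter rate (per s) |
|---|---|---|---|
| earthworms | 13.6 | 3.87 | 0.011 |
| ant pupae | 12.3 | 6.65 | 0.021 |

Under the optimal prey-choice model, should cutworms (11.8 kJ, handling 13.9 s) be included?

Yes

Current rate: (0.011×13.6 + 0.021×12.3)/(1 + 0.011×3.87 + 0.021×6.65) = 0.345 kJ/s.
Profitability of cutworms: 11.8/13.9 = 0.8489 kJ/s.
Since 0.8489 > R, including cutworms increases the long-run rate.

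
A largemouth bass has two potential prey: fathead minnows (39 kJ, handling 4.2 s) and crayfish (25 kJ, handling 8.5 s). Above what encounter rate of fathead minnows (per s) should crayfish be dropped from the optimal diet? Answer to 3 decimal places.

0.110 per s

The zero-one rule: include crayfish iff E₂/h₂ > λE₁/(1+λh₁). Equality gives the switch point.
λE₁h₂ = E₂ + λE₂h₁ ⇒ λ = E₂/(E₁h₂ − E₂h₁) = 25/(331.5 − 105) = 0.1104 per s.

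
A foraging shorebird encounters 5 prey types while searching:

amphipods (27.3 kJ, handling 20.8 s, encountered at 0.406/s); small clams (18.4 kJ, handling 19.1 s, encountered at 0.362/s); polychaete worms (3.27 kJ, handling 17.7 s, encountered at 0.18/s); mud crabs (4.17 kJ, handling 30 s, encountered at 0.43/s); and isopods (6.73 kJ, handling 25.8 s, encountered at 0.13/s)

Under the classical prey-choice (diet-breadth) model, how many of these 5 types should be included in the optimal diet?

1

Profitabilities (E/h, kJ/s): amphipods 1.31, small clams 0.963, isopods 0.261, polychaete worms 0.185, mud crabs 0.139. Add prey in this order while the next type's profitability exceeds the intake rate on those already taken.
Rate on top 1: 1.174. small clams: 0.963 < 1.174 → exclude; stop.
Optimal diet: amphipods — 1 of 5 types.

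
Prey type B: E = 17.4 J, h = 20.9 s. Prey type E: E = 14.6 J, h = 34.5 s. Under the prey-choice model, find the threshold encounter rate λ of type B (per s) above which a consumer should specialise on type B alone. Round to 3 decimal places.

0.049 per s

The zero-one rule: include type E iff E₂/h₂ > λE₁/(1+λh₁). Equality gives the switch point.
λE₁h₂ = E₂ + λE₂h₁ ⇒ λ = E₂/(E₁h₂ − E₂h₁) = 14.6/(600.3 − 305.1) = 0.04946 per s.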